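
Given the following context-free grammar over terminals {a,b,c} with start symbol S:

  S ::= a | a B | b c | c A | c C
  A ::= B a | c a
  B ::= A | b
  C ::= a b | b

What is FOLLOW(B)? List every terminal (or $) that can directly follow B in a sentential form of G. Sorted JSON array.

FIRST iteration:
pass 1:
  A via A→c a: +{c}
  B via B→A: +{c}
  B via B→b: +{b}
  C via C→a b: +{a}
  C via C→b: +{b}
  S via S→a: +{a}
  S via S→b c: +{b}
  S via S→c A: +{c}
  S: {a,b,c}  A: {c}  B: {b,c}  C: {a,b}
pass 2:
  A via A→B a: +{b}
  S: {a,b,c}  A: {b,c}  B: {b,c}  C: {a,b}
pass 3: done
  S: {a,b,c}  A: {b,c}  B: {b,c}  C: {a,b}

Compute FOLLOW by fixpoint:
FOLLOW(S) := {$}
[1]
  A→B a: FOLLOW(B) ⊇ FIRST(a) = {a}; new: +{a}
  B→A: FOLLOW(A) ⊇ FOLLOW(B) ⊇ {a}; new: +{a}
  S→a B: FOLLOW(B) ⊇ FOLLOW(S) ⊇ {$}; new: +{$}
  S→c A: FOLLOW(A) ⊇ FOLLOW(S) ⊇ {$}; new: +{$}
  S→c C: FOLLOW(C) ⊇ FOLLOW(S) ⊇ {$}; new: +{$}
  S: {$}  A: {$,a}  B: {$,a}  C: {$}
[2] — fixpoint
  S: {$}  A: {$,a}  B: {$,a}  C: {$}

FOLLOW(B) = ["$", "a"]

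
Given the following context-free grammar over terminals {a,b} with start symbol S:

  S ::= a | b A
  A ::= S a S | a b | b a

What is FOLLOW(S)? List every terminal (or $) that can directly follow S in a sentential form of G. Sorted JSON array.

FIRST sets, iterate to fixpoint:
pass 1:
  A via A→a b: +{a}
  A via A→b a: +{b}
  S via S→a: +{a}
  S via S→b A: +{b}
  S: {a,b}  A: {a,b}
pass 2: done
  S: {a,b}  A: {a,b}

Compute FOLLOW by fixpoint:
initialize: $ ∈ FOLLOW(S)
round 1:
  A→S a S: FOLLOW(S) ⊇ FIRST(a) = {a}; new: +{a}
  S→b A: FOLLOW(A) ⊇ FOLLOW(S) ⊇ {$,a}; new: +{$,a}
  FOLLOW[S]={$,a}  FOLLOW[A]={$,a}
round 2: done
  FOLLOW[S]={$,a}  FOLLOW[A]={$,a}

FOLLOW(S) = ["$", "a"]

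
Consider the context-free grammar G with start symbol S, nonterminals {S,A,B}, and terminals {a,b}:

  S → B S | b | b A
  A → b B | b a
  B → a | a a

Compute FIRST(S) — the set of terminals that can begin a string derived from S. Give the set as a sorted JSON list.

FIRST iteration:
pass 1:
  A via A→b B: +{b}
  B via B→a: +{a}
  S via S→B S: +{a}
  S via S→b: +{b}
  S: {a,b}  A: {b}  B: {a}
pass 2: (stable)
  S: {a,b}  A: {b}  B: {a}

FIRST(S) = ["a", "b"]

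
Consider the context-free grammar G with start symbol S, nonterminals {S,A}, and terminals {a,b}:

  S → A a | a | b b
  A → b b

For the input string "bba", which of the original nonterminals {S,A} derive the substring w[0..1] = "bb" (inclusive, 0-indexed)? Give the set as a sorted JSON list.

Convert to CNF:
  S -> A T1 | T0 T0 | a
  A -> T0 T0
  T0 -> b
  T1 -> a

CYK fill — only the sub-triangle for w[0..1]:
  T[0,0] 'b' = {T0}  orig:{}
  T[1,1] 'b' = {T0}  orig:{}
  T[0,1] 'bb' = {A,S}

Original NTs in T[0,1] deriving "bb": ["A", "S"]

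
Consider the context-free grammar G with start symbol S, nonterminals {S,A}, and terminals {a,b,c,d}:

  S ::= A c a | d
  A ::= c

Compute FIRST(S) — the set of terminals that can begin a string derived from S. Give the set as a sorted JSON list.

FIRST iteration:
round 1:
  A via A→c: +{c}
  S via S→A c a: +{c}
  S via S→d: +{d}
  FIRST(S)={c,d}  FIRST(A)={c}
round 2: (stable)
  FIRST(S)={c,d}  FIRST(A)={c}

FIRST(S) = ["c", "d"]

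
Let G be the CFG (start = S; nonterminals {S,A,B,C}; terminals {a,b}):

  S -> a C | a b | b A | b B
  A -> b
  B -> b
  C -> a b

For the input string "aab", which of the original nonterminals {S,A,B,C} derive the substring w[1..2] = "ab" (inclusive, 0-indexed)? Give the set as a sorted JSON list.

Convert to CNF:
  S -> T0 C | T0 T1 | T1 A | T1 B
  A -> b
  B -> b
  C -> T0 T1
  T0 -> a
  T1 -> b

Fill CYK table bottom-up, restricted to cells inside w[1..2]:
  cell(1,1) a: {T0}  orig:{}
  cell(2,2) b: {A,B,T1}  orig:{A,B}
  cell(1,2) ab: {C,S}

Original NTs in T[1,2] deriving "ab": ["C", "S"]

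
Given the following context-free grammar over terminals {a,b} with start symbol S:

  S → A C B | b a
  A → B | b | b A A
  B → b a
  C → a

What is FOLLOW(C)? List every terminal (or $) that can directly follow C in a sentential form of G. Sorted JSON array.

Compute FIRST by fixpoint:
round 1:
  A via A→b: +{b}
  B via B→b a: +{b}
  C via C→a: +{a}
  S via S→A C B: +{b}
  FIRST(S)={b}  FIRST(A)={b}  FIRST(B)={b}  FIRST(C)={a}
round 2: — fixpoint
  FIRST(S)={b}  FIRST(A)={b}  FIRST(B)={b}  FIRST(C)={a}

FOLLOW sets:
initialize: $ ∈ FOLLOW(S)
round 1:
  A→b A A: FOLLOW(A) ⊇ FIRST(A) = {b}; new: +{b}
  S→A C B: FOLLOW(A) ⊇ FIRST(C) = {a}; new: +{a}
  S→A C B: FOLLOW(C) ⊇ FIRST(B) = {b}; new: +{b}
  S→A C B: FOLLOW(B) ⊇ FOLLOW(S) ⊇ {$}; new: +{$}
  S: {$}  A: {a,b}  B: {$}  C: {b}
round 2:
  A→B: FOLLOW(B) ⊇ FOLLOW(A) ⊇ {a,b}; new: +{a,b}
  S: {$}  A: {a,b}  B: {$,a,b}  C: {b}
round 3: — fixpoint
  S: {$}  A: {a,b}  B: {$,a,b}  C: {b}

FOLLOW(C) = ["b"]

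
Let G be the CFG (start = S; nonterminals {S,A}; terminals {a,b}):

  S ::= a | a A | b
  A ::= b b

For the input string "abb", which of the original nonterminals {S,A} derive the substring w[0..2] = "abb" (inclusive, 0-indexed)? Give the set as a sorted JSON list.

CNF form of G:
  S -> T1 A | a | b
  A -> T0 T0
  T0 -> b
  T1 -> a

Fill CYK table bottom-up — only the sub-triangle for w[0..2]:
  [0..0]={S,T1}  "a"  orig:{S}
  [1..1]={S,T0}  "b"  orig:{S}
  [2..2]={S,T0}  "b"  orig:{S}
  [0..1]=∅  "ab"
  [1..2]={A}  "bb"
  [0..2]={S}  "abb"

Original NTs in T[0,2] deriving "abb": ["S"]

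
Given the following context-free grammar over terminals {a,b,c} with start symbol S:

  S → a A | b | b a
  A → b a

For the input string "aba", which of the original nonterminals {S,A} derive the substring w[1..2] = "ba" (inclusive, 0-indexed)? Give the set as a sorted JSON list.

CNF form of G:
  S -> T0 T1 | T1 A | b
  A -> T0 T1
  T0 -> b
  T1 -> a

Fill CYK table bottom-up, restricted to cells inside w[1..2]:
  cell(1,1) b: {S,T0}  orig:{S}
  cell(2,2) a: {T1}  orig:{}
  cell(1,2) ba: {A,S}

Original NTs in T[1,2] deriving "ba": ["A", "S"]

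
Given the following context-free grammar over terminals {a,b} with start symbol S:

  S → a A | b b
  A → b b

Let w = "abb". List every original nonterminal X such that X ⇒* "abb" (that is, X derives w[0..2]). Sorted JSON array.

Convert to CNF:
  S -> T0 T0 | T1 A
  A -> T0 T0
  T0 -> b
  T1 -> a

Fill CYK table bottom-up (cells [i..j] with 0 ≤ i ≤ j ≤ 2 only):
  cell(0,0) a: {T1}  orig:{}
  cell(1,1) b: {T0}  orig:{}
  cell(2,2) b: {T0}  orig:{}
  cell(0,1) ab: ∅
  cell(1,2) bb: {A,S}
  cell(0,2) abb: {S}

Original NTs in T[0,2] deriving "abb": ["S"]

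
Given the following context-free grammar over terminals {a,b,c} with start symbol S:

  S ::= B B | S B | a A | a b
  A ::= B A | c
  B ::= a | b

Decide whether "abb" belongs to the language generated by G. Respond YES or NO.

CNF form of G:
  S -> B B | S B | T0 A | T0 T1
  A -> B A | c
  B -> a | b
  T0 -> a
  T1 -> b

CYK table (by increasing span):
  cell(0,0) a: {B,T0}  orig:{B}
  cell(1,1) b: {B,T1}  orig:{B}
  cell(2,2) b: {B,T1}  orig:{B}
  cell(0,1) ab: {S}
  cell(1,2) bb: {S}
  cell(0,2) abb: {S}

S ∈ T[0,2] ⇒ YES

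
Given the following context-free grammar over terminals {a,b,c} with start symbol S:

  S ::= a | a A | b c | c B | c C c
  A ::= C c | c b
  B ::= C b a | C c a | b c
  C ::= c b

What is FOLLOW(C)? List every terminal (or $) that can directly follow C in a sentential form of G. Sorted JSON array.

FIRST sets, iterate to fixpoint:
pass 1:
  A via A→c b: +{c}
  B via B→b c: +{b}
  C via C→c b: +{c}
  S via S→a: +{a}
  S via S→b c: +{b}
  S via S→c B: +{c}
  S: {a,b,c}  A: {c}  B: {b}  C: {c}
pass 2:
  B via B→C b a: +{c}
  S: {a,b,c}  A: {c}  B: {b,c}  C: {c}
pass 3: (no change)
  S: {a,b,c}  A: {c}  B: {b,c}  C: {c}

Compute FOLLOW by fixpoint:
initialize: $ ∈ FOLLOW(S)
iter 1:
  A→C c: FOLLOW(C) ⊇ FIRST(c) = {c}; new: +{c}
  B→C b a: FOLLOW(C) ⊇ FIRST(b) = {b}; new: +{b}
  S→a A: FOLLOW(A) ⊇ FOLLOW(S) ⊇ {$}; new: +{$}
  S→c B: FOLLOW(B) ⊇ FOLLOW(S) ⊇ {$}; new: +{$}
  FOLLOW[S]={$}  FOLLOW[A]={$}  FOLLOW[B]={$}  FOLLOW[C]={b,c}
iter 2: done
  FOLLOW[S]={$}  FOLLOW[A]={$}  FOLLOW[B]={$}  FOLLOW[C]={b,c}

FOLLOW(C) = ["b", "c"]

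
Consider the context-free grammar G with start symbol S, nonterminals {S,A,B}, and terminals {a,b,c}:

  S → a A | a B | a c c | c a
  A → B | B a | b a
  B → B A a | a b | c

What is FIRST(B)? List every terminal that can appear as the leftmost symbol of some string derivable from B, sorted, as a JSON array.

FIRST iteration:
round 1:
  A via A→b a: +{b}
  B via B→a b: +{a}
  B via B→c: +{c}
  S via S→a A: +{a}
  S via S→c a: +{c}
  FIRST(S)={a,c}  FIRST(A)={b}  FIRST(B)={a,c}
round 2:
  A via A→B: +{a,c}
  FIRST(S)={a,c}  FIRST(A)={a,b,c}  FIRST(B)={a,c}
round 3: (stable)
  FIRST(S)={a,c}  FIRST(A)={a,b,c}  FIRST(B)={a,c}

FIRST(B) = ["a", "c"]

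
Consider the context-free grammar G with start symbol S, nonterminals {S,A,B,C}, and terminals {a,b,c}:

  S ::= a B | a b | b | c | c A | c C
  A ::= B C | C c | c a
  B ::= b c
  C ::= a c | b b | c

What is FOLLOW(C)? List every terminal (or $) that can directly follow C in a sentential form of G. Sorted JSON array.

FIRST iteration:
iter 1:
  A via A→c a: +{c}
  B via B→b c: +{b}
  C via C→a c: +{a}
  C via C→b b: +{b}
  C via C→c: +{c}
  S via S→a B: +{a}
  S via S→b: +{b}
  S via S→c: +{c}
  FIRST[S]={a,b,c}  FIRST[A]={c}  FIRST[B]={b}  FIRST[C]={a,b,c}
iter 2:
  A via A→B C: +{b}
  A via A→C c: +{a}
  FIRST[S]={a,b,c}  FIRST[A]={a,b,c}  FIRST[B]={b}  FIRST[C]={a,b,c}
iter 3: — fixpoint
  FIRST[S]={a,b,c}  FIRST[A]={a,b,c}  FIRST[B]={b}  FIRST[C]={a,b,c}

Compute FOLLOW by fixpoint:
initialize: $ ∈ FOLLOW(S)
iter 1:
  A→B C: FOLLOW(B) ⊇ FIRST(C) = {a,b,c}; new: +{a,b,c}
  A→C c: FOLLOW(C) ⊇ FIRST(c) = {c}; new: +{c}
  S→a B: FOLLOW(B) ⊇ FOLLOW(S) ⊇ {$}; new: +{$}
  S→c A: FOLLOW(A) ⊇ FOLLOW(S) ⊇ {$}; new: +{$}
  S→c C: FOLLOW(C) ⊇ FOLLOW(S) ⊇ {$}; new: +{$}
  FOLLOW(S)={$}  FOLLOW(A)={$}  FOLLOW(B)={$,a,b,c}  FOLLOW(C)={$,c}
iter 2: (stable)
  FOLLOW(S)={$}  FOLLOW(A)={$}  FOLLOW(B)={$,a,b,c}  FOLLOW(C)={$,c}

FOLLOW(C) = ["$", "c"]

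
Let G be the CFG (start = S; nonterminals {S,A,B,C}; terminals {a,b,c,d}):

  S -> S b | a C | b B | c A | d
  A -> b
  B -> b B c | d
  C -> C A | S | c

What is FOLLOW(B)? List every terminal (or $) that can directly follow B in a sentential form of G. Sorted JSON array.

Compute FIRST by fixpoint:
iter 1:
  A via A→b: +{b}
  B via B→b B c: +{b}
  B via B→d: +{d}
  C via C→c: +{c}
  S via S→a C: +{a}
  S via S→b B: +{b}
  S via S→c A: +{c}
  S via S→d: +{d}
  S: {a,b,c,d}  A: {b}  B: {b,d}  C: {c}
iter 2:
  C via C→S: +{a,b,d}
  S: {a,b,c,d}  A: {b}  B: {b,d}  C: {a,b,c,d}
iter 3: (no change)
  S: {a,b,c,d}  A: {b}  B: {b,d}  C: {a,b,c,d}

FOLLOW iteration:
FOLLOW(S) := {$}
pass 1:
  B→b B c: FOLLOW(B) ⊇ FIRST(c) = {c}; new: +{c}
  C→C A: FOLLOW(C) ⊇ FIRST(A) = {b}; new: +{b}
  C→C A: FOLLOW(A) ⊇ FOLLOW(C) ⊇ {b}; new: +{b}
  C→S: FOLLOW(S) ⊇ FOLLOW(C) ⊇ {b}; new: +{b}
  S→a C: FOLLOW(C) ⊇ FOLLOW(S) ⊇ {$,b}; new: +{$}
  S→b B: FOLLOW(B) ⊇ FOLLOW(S) ⊇ {$,b}; new: +{$,b}
  S→c A: FOLLOW(A) ⊇ FOLLOW(S) ⊇ {$,b}; new: +{$}
  S: {$,b}  A: {$,b}  B: {$,b,c}  C: {$,b}
pass 2: (stable)
  S: {$,b}  A: {$,b}  B: {$,b,c}  C: {$,b}

FOLLOW(B) = ["$", "b", "c"]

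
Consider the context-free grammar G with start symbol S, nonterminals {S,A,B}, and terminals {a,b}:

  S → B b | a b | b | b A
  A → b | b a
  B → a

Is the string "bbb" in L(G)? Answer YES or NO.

CNF form of G:
  S -> B T0 | T0 A | T1 T0 | b
  A -> T0 T1 | b
  B -> a
  T0 -> b
  T1 -> a

Fill CYK table bottom-up:
  T[0,0] 'b' = {A,S,T0}  orig:{A,S}
  T[1,1] 'b' = {A,S,T0}  orig:{A,S}
  T[2,2] 'b' = {A,S,T0}  orig:{A,S}
  T[0,1] 'bb' = {S}
  T[1,2] 'bb' = {S}
  T[0,2] 'bbb' = ∅

S ∉ T[0,2] ⇒ NO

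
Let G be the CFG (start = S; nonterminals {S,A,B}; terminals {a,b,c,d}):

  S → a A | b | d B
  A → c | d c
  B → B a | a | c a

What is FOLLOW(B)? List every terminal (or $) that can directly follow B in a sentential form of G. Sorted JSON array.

FIRST iteration:
pass 1:
  A via A→c: +{c}
  A via A→d c: +{d}
  B via B→a: +{a}
  B via B→c a: +{c}
  S via S→a A: +{a}
  S via S→b: +{b}
  S via S→d B: +{d}
  S: {a,b,d}  A: {c,d}  B: {a,c}
pass 2: (no change)
  S: {a,b,d}  A: {c,d}  B: {a,c}

FOLLOW sets:
FOLLOW(S) := {$}
round 1:
  B→B a: FOLLOW(B) ⊇ FIRST(a) = {a}; new: +{a}
  S→a A: FOLLOW(A) ⊇ FOLLOW(S) ⊇ {$}; new: +{$}
  S→d B: FOLLOW(B) ⊇ FOLLOW(S) ⊇ {$}; new: +{$}
  S: {$}  A: {$}  B: {$,a}
round 2: (no change)
  S: {$}  A: {$}  B: {$,a}

FOLLOW(B) = ["$", "a"]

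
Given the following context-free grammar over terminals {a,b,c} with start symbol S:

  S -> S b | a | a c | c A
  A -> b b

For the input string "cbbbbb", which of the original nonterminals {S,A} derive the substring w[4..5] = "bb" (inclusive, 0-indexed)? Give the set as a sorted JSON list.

CNF form of G:
  S -> S T0 | T1 T2 | T2 A | a
  A -> T0 T0
  T0 -> b
  T1 -> a
  T2 -> c

Fill CYK table bottom-up (cells [i..j] with 4 ≤ i ≤ j ≤ 5 only):
  T[4,4] 'b' = {T0}  orig:{}
  T[5,5] 'b' = {T0}  orig:{}
  T[4,5] 'bb' = {A}

Original NTs in T[4,5] deriving "bb": ["A"]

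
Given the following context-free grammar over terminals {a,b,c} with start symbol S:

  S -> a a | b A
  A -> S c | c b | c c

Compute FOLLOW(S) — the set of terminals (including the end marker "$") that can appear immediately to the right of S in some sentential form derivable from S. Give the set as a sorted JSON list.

FIRST sets, iterate to fixpoint:
[1]
  A via A→c b: +{c}
  S via S→a a: +{a}
  S via S→b A: +{b}
  FIRST(S)={a,b}  FIRST(A)={c}
[2]
  A via A→S c: +{a,b}
  FIRST(S)={a,b}  FIRST(A)={a,b,c}
[3] (stable)
  FIRST(S)={a,b}  FIRST(A)={a,b,c}

Compute FOLLOW by fixpoint:
initialize: $ ∈ FOLLOW(S)
round 1:
  A→S c: FOLLOW(S) ⊇ FIRST(c) = {c}; new: +{c}
  S→b A: FOLLOW(A) ⊇ FOLLOW(S) ⊇ {$,c}; new: +{$,c}
  S: {$,c}  A: {$,c}
round 2: — fixpoint
  S: {$,c}  A: {$,c}

FOLLOW(S) = ["$", "c"]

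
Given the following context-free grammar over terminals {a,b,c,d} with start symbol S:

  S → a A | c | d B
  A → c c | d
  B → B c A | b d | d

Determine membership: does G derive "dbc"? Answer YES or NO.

Convert to CNF:
  S -> T2 B | T3 A | c
  A -> T0 T0 | d
  B -> B X4 | T1 T2 | d
  T0 -> c
  T1 -> b
  T2 -> d
  T3 -> a
  X4 -> T0 A

Fill CYK table bottom-up:
  [0..0]={A,B,T2}  "d"  orig:{A,B}
  [1..1]={T1}  "b"  orig:{}
  [2..2]={S,T0}  "c"  orig:{S}
  [0..1]=∅  "db"
  [1..2]=∅  "bc"
  [0..2]=∅  "dbc"

S ∉ T[0,2] ⇒ NO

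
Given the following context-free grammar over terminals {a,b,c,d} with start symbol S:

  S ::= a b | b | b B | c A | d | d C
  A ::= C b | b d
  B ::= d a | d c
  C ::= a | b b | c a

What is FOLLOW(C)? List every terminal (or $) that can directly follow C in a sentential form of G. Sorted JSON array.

FIRST iteration:
pass 1:
  A via A→b d: +{b}
  B via B→d a: +{d}
  C via C→a: +{a}
  C via C→b b: +{b}
  C via C→c a: +{c}
  S via S→a b: +{a}
  S via S→b: +{b}
  S via S→c A: +{c}
  S via S→d: +{d}
  S: {a,b,c,d}  A: {b}  B: {d}  C: {a,b,c}
pass 2:
  A via A→C b: +{a,c}
  S: {a,b,c,d}  A: {a,b,c}  B: {d}  C: {a,b,c}
pass 3: (stable)
  S: {a,b,c,d}  A: {a,b,c}  B: {d}  C: {a,b,c}

Compute FOLLOW by fixpoint:
FOLLOW(S) := {$}
round 1:
  A→C b: FOLLOW(C) ⊇ FIRST(b) = {b}; new: +{b}
  S→b B: FOLLOW(B) ⊇ FOLLOW(S) ⊇ {$}; new: +{$}
  S→c A: FOLLOW(A) ⊇ FOLLOW(S) ⊇ {$}; new: +{$}
  S→d C: FOLLOW(C) ⊇ FOLLOW(S) ⊇ {$}; new: +{$}
  FOLLOW(S)={$}  FOLLOW(A)={$}  FOLLOW(B)={$}  FOLLOW(C)={$,b}
round 2: — fixpoint
  FOLLOW(S)={$}  FOLLOW(A)={$}  FOLLOW(B)={$}  FOLLOW(C)={$,b}

FOLLOW(C) = ["$", "b"]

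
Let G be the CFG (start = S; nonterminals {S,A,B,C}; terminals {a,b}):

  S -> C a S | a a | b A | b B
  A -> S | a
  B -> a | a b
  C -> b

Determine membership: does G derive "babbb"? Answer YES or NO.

Convert to CNF:
  S -> C X3 | T0 T0 | T1 A | T1 B
  A -> C X2 | T0 T0 | T1 A | T1 B | a
  B -> T0 T1 | a
  C -> b
  T0 -> a
  T1 -> b
  X2 -> T0 S
  X3 -> T0 S

CYK table (by increasing span):
  [0..0]={C,T1}  "b"  orig:{C}
  [1..1]={A,B,T0}  "a"  orig:{A,B}
  [2..2]={C,T1}  "b"  orig:{C}
  [3..3]={C,T1}  "b"  orig:{C}
  [4..4]={C,T1}  "b"  orig:{C}
  [0..1]={A,S}  "ba"
  [1..2]={B}  "ab"
  [2..3]=∅  "bb"
  [3..4]=∅  "bb"
  [0..2]={A,S}  "bab"
  [1..3]=∅  "abb"
  [2..4]=∅  "bbb"
  [0..3]=∅  "babb"
  [1..4]=∅  "abbb"
  [0..4]=∅  "babbb"

S ∉ T[0,4] ⇒ NO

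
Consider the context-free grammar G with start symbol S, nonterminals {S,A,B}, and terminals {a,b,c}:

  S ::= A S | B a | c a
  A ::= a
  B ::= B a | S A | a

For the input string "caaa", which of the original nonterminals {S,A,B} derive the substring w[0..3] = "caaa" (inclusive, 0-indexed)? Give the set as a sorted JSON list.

CNF form of G:
  S -> A S | B T0 | T1 T0
  A -> a
  B -> B T0 | S A | a
  T0 -> a
  T1 -> c

CYK fill (cells [i..j] with 0 ≤ i ≤ j ≤ 3 only):
  [0..0]={T1}  "c"  orig:{}
  [1..1]={A,B,T0}  "a"  orig:{A,B}
  [2..2]={A,B,T0}  "a"  orig:{A,B}
  [3..3]={A,B,T0}  "a"  orig:{A,B}
  [0..1]={S}  "ca"
  [1..2]={B,S}  "aa"
  [2..3]={B,S}  "aa"
  [0..2]={B}  "caa"
  [1..3]={B,S}  "aaa"
  [0..3]={B,S}  "caaa"

Original NTs in T[0,3] deriving "caaa": ["B", "S"]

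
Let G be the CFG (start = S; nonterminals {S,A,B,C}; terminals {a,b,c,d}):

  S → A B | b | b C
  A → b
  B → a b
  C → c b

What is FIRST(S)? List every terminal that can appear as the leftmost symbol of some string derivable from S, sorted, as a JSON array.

FIRST iteration:
round 1:
  A via A→b: +{b}
  B via B→a b: +{a}
  C via C→c b: +{c}
  S via S→A B: +{b}
  FIRST[S]={b}  FIRST[A]={b}  FIRST[B]={a}  FIRST[C]={c}
round 2: — fixpoint
  FIRST[S]={b}  FIRST[A]={b}  FIRST[B]={a}  FIRST[C]={c}

FIRST(S) = ["b"]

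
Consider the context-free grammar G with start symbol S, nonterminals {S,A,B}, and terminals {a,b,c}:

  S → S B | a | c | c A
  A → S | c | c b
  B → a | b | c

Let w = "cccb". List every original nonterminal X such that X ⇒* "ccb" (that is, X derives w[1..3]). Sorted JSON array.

CNF form of G:
  S -> S B | T0 A | a | c
  A -> S B | T0 A | T0 T1 | a | c
  B -> a | b | c
  T0 -> c
  T1 -> b

Fill CYK table bottom-up, restricted to cells inside w[1..3]:
  cell(1,1) c: {A,B,S,T0}  orig:{A,B,S}
  cell(2,2) c: {A,B,S,T0}  orig:{A,B,S}
  cell(3,3) b: {B,T1}  orig:{B}
  cell(1,2) cc: {A,S}
  cell(2,3) cb: {A,S}
  cell(1,3) ccb: {A,S}

Original NTs in T[1,3] deriving "ccb": ["A", "S"]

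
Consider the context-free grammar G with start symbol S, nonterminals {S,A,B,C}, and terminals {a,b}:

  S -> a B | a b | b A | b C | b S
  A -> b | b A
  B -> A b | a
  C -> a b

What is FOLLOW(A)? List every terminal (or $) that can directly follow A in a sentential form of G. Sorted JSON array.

FIRST iteration:
pass 1:
  A via A→b: +{b}
  B via B→A b: +{b}
  B via B→a: +{a}
  C via C→a b: +{a}
  S via S→a B: +{a}
  S via S→b A: +{b}
  FIRST[S]={a,b}  FIRST[A]={b}  FIRST[B]={a,b}  FIRST[C]={a}
pass 2: (stable)
  FIRST[S]={a,b}  FIRST[A]={b}  FIRST[B]={a,b}  FIRST[C]={a}

FOLLOW iteration:
FOLLOW(S) := {$}
pass 1:
  B→A b: FOLLOW(A) ⊇ FIRST(b) = {b}; new: +{b}
  S→a B: FOLLOW(B) ⊇ FOLLOW(S) ⊇ {$}; new: +{$}
  S→b A: FOLLOW(A) ⊇ FOLLOW(S) ⊇ {$}; new: +{$}
  S→b C: FOLLOW(C) ⊇ FOLLOW(S) ⊇ {$}; new: +{$}
  FOLLOW[S]={$}  FOLLOW[A]={$,b}  FOLLOW[B]={$}  FOLLOW[C]={$}
pass 2: (no change)
  FOLLOW[S]={$}  FOLLOW[A]={$,b}  FOLLOW[B]={$}  FOLLOW[C]={$}

FOLLOW(A) = ["$", "b"]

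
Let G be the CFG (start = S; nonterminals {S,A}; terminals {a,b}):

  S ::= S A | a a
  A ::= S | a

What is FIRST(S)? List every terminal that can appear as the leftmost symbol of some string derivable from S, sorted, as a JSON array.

Compute FIRST by fixpoint:
iter 1:
  A via A→a: +{a}
  S via S→a a: +{a}
  S: {a}  A: {a}
iter 2: — fixpoint
  S: {a}  A: {a}

FIRST(S) = ["a"]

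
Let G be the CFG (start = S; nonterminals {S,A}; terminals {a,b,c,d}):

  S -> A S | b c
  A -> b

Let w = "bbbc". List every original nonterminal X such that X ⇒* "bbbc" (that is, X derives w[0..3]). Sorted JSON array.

Convert to CNF:
  S -> A S | T0 T1
  A -> b
  T0 -> b
  T1 -> c

Fill CYK table bottom-up — only the sub-triangle for w[0..3]:
  T[0,0] 'b' = {A,T0}  orig:{A}
  T[1,1] 'b' = {A,T0}  orig:{A}
  T[2,2] 'b' = {A,T0}  orig:{A}
  T[3,3] 'c' = {T1}  orig:{}
  T[0,1] 'bb' = ∅
  T[1,2] 'bb' = ∅
  T[2,3] 'bc' = {S}
  T[0,2] 'bbb' = ∅
  T[1,3] 'bbc' = {S}
  T[0,3] 'bbbc' = {S}

Original NTs in T[0,3] deriving "bbbc": ["S"]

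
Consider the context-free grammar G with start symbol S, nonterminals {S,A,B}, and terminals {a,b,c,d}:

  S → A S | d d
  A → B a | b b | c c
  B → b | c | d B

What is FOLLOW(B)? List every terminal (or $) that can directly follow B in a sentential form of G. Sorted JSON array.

FIRST sets, iterate to fixpoint:
[1]
  A via A→b b: +{b}
  A via A→c c: +{c}
  B via B→b: +{b}
  B via B→c: +{c}
  B via B→d B: +{d}
  S via S→A S: +{b,c}
  S via S→d d: +{d}
  FIRST[S]={b,c,d}  FIRST[A]={b,c}  FIRST[B]={b,c,d}
[2]
  A via A→B a: +{d}
  FIRST[S]={b,c,d}  FIRST[A]={b,c,d}  FIRST[B]={b,c,d}
[3] — fixpoint
  FIRST[S]={b,c,d}  FIRST[A]={b,c,d}  FIRST[B]={b,c,d}

FOLLOW iteration:
initialize: $ ∈ FOLLOW(S)
iter 1:
  A→B a: FOLLOW(B) ⊇ FIRST(a) = {a}; new: +{a}
  S→A S: FOLLOW(A) ⊇ FIRST(S) = {b,c,d}; new: +{b,c,d}
  S: {$}  A: {b,c,d}  B: {a}
iter 2: (no change)
  S: {$}  A: {b,c,d}  B: {a}

FOLLOW(B) = ["a"]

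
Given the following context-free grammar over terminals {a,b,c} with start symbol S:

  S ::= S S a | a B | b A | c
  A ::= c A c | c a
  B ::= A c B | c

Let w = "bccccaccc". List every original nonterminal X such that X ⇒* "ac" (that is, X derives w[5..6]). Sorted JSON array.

CNF form of G:
  S -> S X5 | T1 B | T2 A | c
  A -> T0 T1 | T0 X3
  B -> A X4 | c
  T0 -> c
  T1 -> a
  T2 -> b
  X3 -> A T0
  X4 -> T0 B
  X5 -> S T1

Fill CYK table bottom-up — only the sub-triangle for w[5..6]:
  T[5,5] 'a' = {T1}  orig:{}
  T[6,6] 'c' = {B,S,T0}  orig:{B,S}
  T[5,6] 'ac' = {S}

Original NTs in T[5,6] deriving "ac": ["S"]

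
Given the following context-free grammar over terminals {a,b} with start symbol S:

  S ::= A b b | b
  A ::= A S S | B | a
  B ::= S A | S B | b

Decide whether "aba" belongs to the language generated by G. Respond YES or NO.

Convert to CNF:
  S -> A X2 | b
  A -> A X1 | S A | S B | a | b
  B -> S A | S B | b
  T0 -> b
  X1 -> S S
  X2 -> T0 T0

Fill CYK table bottom-up:
  [0..0]={A}  "a"
  [1..1]={A,B,S,T0}  "b"  orig:{A,B,S}
  [2..2]={A}  "a"
  [0..1]=∅  "ab"
  [1..2]={A,B}  "ba"
  [0..2]=∅  "aba"

S ∉ T[0,2] ⇒ NO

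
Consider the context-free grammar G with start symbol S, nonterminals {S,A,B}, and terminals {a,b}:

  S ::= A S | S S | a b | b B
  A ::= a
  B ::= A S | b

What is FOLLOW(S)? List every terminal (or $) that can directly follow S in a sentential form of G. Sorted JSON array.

FIRST iteration:
pass 1:
  A via A→a: +{a}
  B via B→A S: +{a}
  B via B→b: +{b}
  S via S→A S: +{a}
  S via S→b B: +{b}
  FIRST[S]={a,b}  FIRST[A]={a}  FIRST[B]={a,b}
pass 2: done
  FIRST[S]={a,b}  FIRST[A]={a}  FIRST[B]={a,b}

Compute FOLLOW by fixpoint:
seed FOLLOW(S) with $
round 1:
  B→A S: FOLLOW(A) ⊇ FIRST(S) = {a,b}; new: +{a,b}
  S→S S: FOLLOW(S) ⊇ FIRST(S) = {a,b}; new: +{a,b}
  S→b B: FOLLOW(B) ⊇ FOLLOW(S) ⊇ {$,a,b}; new: +{$,a,b}
  FOLLOW(S)={$,a,b}  FOLLOW(A)={a,b}  FOLLOW(B)={$,a,b}
round 2: — fixpoint
  FOLLOW(S)={$,a,b}  FOLLOW(A)={a,b}  FOLLOW(B)={$,a,b}

FOLLOW(S) = ["$", "a", "b"]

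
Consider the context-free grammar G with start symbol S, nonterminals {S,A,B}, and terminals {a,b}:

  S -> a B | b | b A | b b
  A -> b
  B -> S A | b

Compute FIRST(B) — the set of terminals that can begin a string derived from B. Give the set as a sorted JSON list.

FIRST sets, iterate to fixpoint:
[1]
  A via A→b: +{b}
  B via B→b: +{b}
  S via S→a B: +{a}
  S via S→b: +{b}
  S: {a,b}  A: {b}  B: {b}
[2]
  B via B→S A: +{a}
  S: {a,b}  A: {b}  B: {a,b}
[3] done
  S: {a,b}  A: {b}  B: {a,b}

FIRST(B) = ["a", "b"]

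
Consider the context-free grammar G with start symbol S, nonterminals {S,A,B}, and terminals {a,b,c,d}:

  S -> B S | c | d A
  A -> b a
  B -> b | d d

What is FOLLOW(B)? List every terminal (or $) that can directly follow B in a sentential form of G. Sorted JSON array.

FIRST iteration:
iter 1:
  A via A→b a: +{b}
  B via B→b: +{b}
  B via B→d d: +{d}
  S via S→B S: +{b,d}
  S via S→c: +{c}
  S: {b,c,d}  A: {b}  B: {b,d}
iter 2: (no change)
  S: {b,c,d}  A: {b}  B: {b,d}

FOLLOW iteration:
seed FOLLOW(S) with $
iter 1:
  S→B S: FOLLOW(B) ⊇ FIRST(S) = {b,c,d}; new: +{b,c,d}
  S→d A: FOLLOW(A) ⊇ FOLLOW(S) ⊇ {$}; new: +{$}
  FOLLOW[S]={$}  FOLLOW[A]={$}  FOLLOW[B]={b,c,d}
iter 2: done
  FOLLOW[S]={$}  FOLLOW[A]={$}  FOLLOW[B]={b,c,d}

FOLLOW(B) = ["b", "c", "d"]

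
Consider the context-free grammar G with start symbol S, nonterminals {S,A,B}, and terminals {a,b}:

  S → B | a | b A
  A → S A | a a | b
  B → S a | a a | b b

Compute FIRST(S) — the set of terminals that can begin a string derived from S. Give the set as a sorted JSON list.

FIRST sets, iterate to fixpoint:
pass 1:
  A via A→a a: +{a}
  A via A→b: +{b}
  B via B→a a: +{a}
  B via B→b b: +{b}
  S via S→B: +{a,b}
  S: {a,b}  A: {a,b}  B: {a,b}
pass 2: (stable)
  S: {a,b}  A: {a,b}  B: {a,b}

FIRST(S) = ["a", "b"]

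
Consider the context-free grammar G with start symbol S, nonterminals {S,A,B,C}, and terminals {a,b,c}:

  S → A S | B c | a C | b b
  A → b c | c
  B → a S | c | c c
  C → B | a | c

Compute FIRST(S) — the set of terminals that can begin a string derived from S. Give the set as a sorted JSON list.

FIRST sets, iterate to fixpoint:
iter 1:
  A via A→b c: +{b}
  A via A→c: +{c}
  B via B→a S: +{a}
  B via B→c: +{c}
  C via C→B: +{a,c}
  S via S→A S: +{b,c}
  S via S→B c: +{a}
  S: {a,b,c}  A: {b,c}  B: {a,c}  C: {a,c}
iter 2: (no change)
  S: {a,b,c}  A: {b,c}  B: {a,c}  C: {a,c}

FIRST(S) = ["a", "b", "c"]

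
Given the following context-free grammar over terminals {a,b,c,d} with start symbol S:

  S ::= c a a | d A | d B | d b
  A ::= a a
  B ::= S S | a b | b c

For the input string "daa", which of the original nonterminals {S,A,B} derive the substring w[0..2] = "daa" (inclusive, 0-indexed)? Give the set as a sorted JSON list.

Convert to CNF:
  S -> T2 X4 | T3 A | T3 B | T3 T1
  A -> T0 T0
  B -> S S | T0 T1 | T1 T2
  T0 -> a
  T1 -> b
  T2 -> c
  T3 -> d
  X4 -> T0 T0

CYK table (by increasing span) (cells [i..j] with 0 ≤ i ≤ j ≤ 2 only):
  [0..0]={T3}  "d"  orig:{}
  [1..1]={T0}  "a"  orig:{}
  [2..2]={T0}  "a"  orig:{}
  [0..1]=∅  "da"
  [1..2]={A,X4}  "aa"  orig:{A}
  [0..2]={S}  "daa"

Original NTs in T[0,2] deriving "daa": ["S"]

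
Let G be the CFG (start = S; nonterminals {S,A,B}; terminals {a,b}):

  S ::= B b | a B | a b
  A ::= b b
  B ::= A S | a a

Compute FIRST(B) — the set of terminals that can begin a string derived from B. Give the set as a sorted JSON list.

FIRST iteration:
[1]
  A via A→b b: +{b}
  B via B→A S: +{b}
  B via B→a a: +{a}
  S via S→B b: +{a,b}
  S: {a,b}  A: {b}  B: {a,b}
[2] — fixpoint
  S: {a,b}  A: {b}  B: {a,b}

FIRST(B) = ["a", "b"]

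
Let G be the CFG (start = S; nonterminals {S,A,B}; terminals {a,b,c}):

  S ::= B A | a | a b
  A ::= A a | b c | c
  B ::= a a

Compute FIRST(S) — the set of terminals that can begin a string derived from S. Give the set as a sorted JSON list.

Compute FIRST by fixpoint:
pass 1:
  A via A→b c: +{b}
  A via A→c: +{c}
  B via B→a a: +{a}
  S via S→B A: +{a}
  FIRST[S]={a}  FIRST[A]={b,c}  FIRST[B]={a}
pass 2: (stable)
  FIRST[S]={a}  FIRST[A]={b,c}  FIRST[B]={a}

FIRST(S) = ["a"]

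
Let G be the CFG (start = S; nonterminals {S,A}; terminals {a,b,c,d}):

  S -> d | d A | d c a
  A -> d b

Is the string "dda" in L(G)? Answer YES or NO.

CNF form of G:
  S -> T0 A | T0 X4 | d
  A -> T0 T1
  T0 -> d
  T1 -> b
  T2 -> c
  T3 -> a
  X4 -> T2 T3

CYK fill:
  T[0,0] 'd' = {S,T0}  orig:{S}
  T[1,1] 'd' = {S,T0}  orig:{S}
  T[2,2] 'a' = {T3}  orig:{}
  T[0,1] 'dd' = ∅
  T[1,2] 'da' = ∅
  T[0,2] 'dda' = ∅

S ∉ T[0,2] ⇒ NO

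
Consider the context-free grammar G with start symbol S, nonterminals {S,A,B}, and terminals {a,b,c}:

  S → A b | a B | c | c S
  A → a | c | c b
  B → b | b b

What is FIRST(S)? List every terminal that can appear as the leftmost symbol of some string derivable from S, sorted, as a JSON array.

FIRST sets, iterate to fixpoint:
round 1:
  A via A→a: +{a}
  A via A→c: +{c}
  B via B→b: +{b}
  S via S→A b: +{a,c}
  S: {a,c}  A: {a,c}  B: {b}
round 2: done
  S: {a,c}  A: {a,c}  B: {b}

FIRST(S) = ["a", "c"]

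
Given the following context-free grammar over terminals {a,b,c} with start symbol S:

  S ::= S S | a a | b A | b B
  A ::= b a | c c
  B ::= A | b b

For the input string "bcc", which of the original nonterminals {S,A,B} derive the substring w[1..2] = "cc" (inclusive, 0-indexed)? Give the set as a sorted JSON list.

Convert to CNF:
  S -> S S | T0 A | T0 B | T1 T1
  A -> T0 T1 | T2 T2
  B -> T0 T0 | T0 T1 | T2 T2
  T0 -> b
  T1 -> a
  T2 -> c

CYK table (by increasing span) (cells [i..j] with 1 ≤ i ≤ j ≤ 2 only):
  cell(1,1) c: {T2}  orig:{}
  cell(2,2) c: {T2}  orig:{}
  cell(1,2) cc: {A,B}

Original NTs in T[1,2] deriving "cc": ["A", "B"]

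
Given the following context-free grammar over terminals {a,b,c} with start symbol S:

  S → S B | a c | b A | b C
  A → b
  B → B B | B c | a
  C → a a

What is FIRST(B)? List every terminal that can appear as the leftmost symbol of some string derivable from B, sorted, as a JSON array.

FIRST iteration:
round 1:
  A via A→b: +{b}
  B via B→a: +{a}
  C via C→a a: +{a}
  S via S→a c: +{a}
  S via S→b A: +{b}
  FIRST(S)={a,b}  FIRST(A)={b}  FIRST(B)={a}  FIRST(C)={a}
round 2: — fixpoint
  FIRST(S)={a,b}  FIRST(A)={b}  FIRST(B)={a}  FIRST(C)={a}

FIRST(B) = ["a"]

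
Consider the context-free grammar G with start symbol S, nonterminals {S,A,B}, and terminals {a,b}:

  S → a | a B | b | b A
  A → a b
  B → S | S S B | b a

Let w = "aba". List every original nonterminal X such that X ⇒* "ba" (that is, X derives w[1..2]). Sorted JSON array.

Convert to CNF:
  S -> T0 B | T1 A | a | b
  A -> T0 T1
  B -> S X2 | T0 B | T1 A | T1 T0 | a | b
  T0 -> a
  T1 -> b
  X2 -> S B

CYK table (by increasing span) (cells [i..j] with 1 ≤ i ≤ j ≤ 2 only):
  [1..1]={B,S,T1}  "b"  orig:{B,S}
  [2..2]={B,S,T0}  "a"  orig:{B,S}
  [1..2]={B,X2}  "ba"  orig:{B}

Original NTs in T[1,2] deriving "ba": ["B"]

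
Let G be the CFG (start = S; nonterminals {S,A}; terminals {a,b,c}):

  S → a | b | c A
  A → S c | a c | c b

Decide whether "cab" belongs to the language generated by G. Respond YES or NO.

Convert to CNF:
  S -> T0 A | a | b
  A -> S T0 | T0 T2 | T1 T0
  T0 -> c
  T1 -> a
  T2 -> b

CYK table (by increasing span):
  cell(0,0) c: {T0}  orig:{}
  cell(1,1) a: {S,T1}  orig:{S}
  cell(2,2) b: {S,T2}  orig:{S}
  cell(0,1) ca: ∅
  cell(1,2) ab: ∅
  cell(0,2) cab: ∅

S ∉ T[0,2] ⇒ NO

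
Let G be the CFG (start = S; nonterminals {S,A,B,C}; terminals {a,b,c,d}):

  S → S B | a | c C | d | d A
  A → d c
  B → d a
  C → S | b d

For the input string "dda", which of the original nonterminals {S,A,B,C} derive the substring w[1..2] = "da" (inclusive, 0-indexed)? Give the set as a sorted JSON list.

Convert to CNF:
  S -> S B | T0 A | T1 C | a | d
  A -> T0 T1
  B -> T0 T2
  C -> S B | T0 A | T1 C | T3 T0 | a | d
  T0 -> d
  T1 -> c
  T2 -> a
  T3 -> b

Fill CYK table bottom-up, restricted to cells inside w[1..2]:
  T[1,1] 'd' = {C,S,T0}  orig:{C,S}
  T[2,2] 'a' = {C,S,T2}  orig:{C,S}
  T[1,2] 'da' = {B}

Original NTs in T[1,2] deriving "da": ["B"]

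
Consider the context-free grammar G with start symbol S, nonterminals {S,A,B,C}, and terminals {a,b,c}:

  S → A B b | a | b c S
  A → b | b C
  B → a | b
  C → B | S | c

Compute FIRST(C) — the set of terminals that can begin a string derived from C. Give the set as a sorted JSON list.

FIRST sets, iterate to fixpoint:
pass 1:
  A via A→b: +{b}
  B via B→a: +{a}
  B via B→b: +{b}
  C via C→B: +{a,b}
  C via C→c: +{c}
  S via S→A B b: +{b}
  S via S→a: +{a}
  S: {a,b}  A: {b}  B: {a,b}  C: {a,b,c}
pass 2: — fixpoint
  S: {a,b}  A: {b}  B: {a,b}  C: {a,b,c}

FIRST(C) = ["a", "b", "c"]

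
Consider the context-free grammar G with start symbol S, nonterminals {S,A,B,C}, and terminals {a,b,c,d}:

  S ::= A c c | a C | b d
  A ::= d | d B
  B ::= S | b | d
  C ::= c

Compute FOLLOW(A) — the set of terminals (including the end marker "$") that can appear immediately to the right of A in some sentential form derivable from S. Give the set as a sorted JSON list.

FIRST iteration:
pass 1:
  A via A→d: +{d}
  B via B→b: +{b}
  B via B→d: +{d}
  C via C→c: +{c}
  S via S→A c c: +{d}
  S via S→a C: +{a}
  S via S→b d: +{b}
  FIRST(S)={a,b,d}  FIRST(A)={d}  FIRST(B)={b,d}  FIRST(C)={c}
pass 2:
  B via B→S: +{a}
  FIRST(S)={a,b,d}  FIRST(A)={d}  FIRST(B)={a,b,d}  FIRST(C)={c}
pass 3: (no change)
  FIRST(S)={a,b,d}  FIRST(A)={d}  FIRST(B)={a,b,d}  FIRST(C)={c}

FOLLOW iteration:
seed FOLLOW(S) with $
pass 1:
  S→A c c: FOLLOW(A) ⊇ FIRST(c) = {c}; new: +{c}
  S→a C: FOLLOW(C) ⊇ FOLLOW(S) ⊇ {$}; new: +{$}
  FOLLOW(S)={$}  FOLLOW(A)={c}  FOLLOW(B)={}  FOLLOW(C)={$}
pass 2:
  A→d B: FOLLOW(B) ⊇ FOLLOW(A) ⊇ {c}; new: +{c}
  B→S: FOLLOW(S) ⊇ FOLLOW(B) ⊇ {c}; new: +{c}
  S→a C: FOLLOW(C) ⊇ FOLLOW(S) ⊇ {$,c}; new: +{c}
  FOLLOW(S)={$,c}  FOLLOW(A)={c}  FOLLOW(B)={c}  FOLLOW(C)={$,c}
pass 3: done
  FOLLOW(S)={$,c}  FOLLOW(A)={c}  FOLLOW(B)={c}  FOLLOW(C)={$,c}

FOLLOW(A) = ["c"]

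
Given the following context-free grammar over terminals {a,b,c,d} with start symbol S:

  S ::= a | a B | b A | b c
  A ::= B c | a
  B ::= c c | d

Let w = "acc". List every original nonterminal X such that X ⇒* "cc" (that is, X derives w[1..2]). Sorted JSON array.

CNF form of G:
  S -> T1 B | T2 A | T2 T0 | a
  A -> B T0 | a
  B -> T0 T0 | d
  T0 -> c
  T1 -> a
  T2 -> b

CYK fill, restricted to cells inside w[1..2]:
  cell(1,1) c: {T0}  orig:{}
  cell(2,2) c: {T0}  orig:{}
  cell(1,2) cc: {B}

Original NTs in T[1,2] deriving "cc": ["B"]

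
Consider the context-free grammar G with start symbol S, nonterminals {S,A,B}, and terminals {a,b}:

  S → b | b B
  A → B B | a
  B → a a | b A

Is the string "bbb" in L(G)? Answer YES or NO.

Convert to CNF:
  S -> T1 B | b
  A -> B B | a
  B -> T0 T0 | T1 A
  T0 -> a
  T1 -> b

CYK fill:
  T[0,0] 'b' = {S,T1}  orig:{S}
  T[1,1] 'b' = {S,T1}  orig:{S}
  T[2,2] 'b' = {S,T1}  orig:{S}
  T[0,1] 'bb' = ∅
  T[1,2] 'bb' = ∅
  T[0,2] 'bbb' = ∅

S ∉ T[0,2] ⇒ NO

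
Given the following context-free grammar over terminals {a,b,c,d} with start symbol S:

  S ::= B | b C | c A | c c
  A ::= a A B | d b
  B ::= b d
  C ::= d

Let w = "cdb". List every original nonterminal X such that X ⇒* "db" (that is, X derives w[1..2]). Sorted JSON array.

CNF form of G:
  S -> T2 C | T2 T1 | T3 A | T3 T3
  A -> T0 X4 | T1 T2
  B -> T2 T1
  C -> d
  T0 -> a
  T1 -> d
  T2 -> b
  T3 -> c
  X4 -> A B

CYK fill (cells [i..j] with 1 ≤ i ≤ j ≤ 2 only):
  cell(1,1) d: {C,T1}  orig:{C}
  cell(2,2) b: {T2}  orig:{}
  cell(1,2) db: {A}

Original NTs in T[1,2] deriving "db": ["A"]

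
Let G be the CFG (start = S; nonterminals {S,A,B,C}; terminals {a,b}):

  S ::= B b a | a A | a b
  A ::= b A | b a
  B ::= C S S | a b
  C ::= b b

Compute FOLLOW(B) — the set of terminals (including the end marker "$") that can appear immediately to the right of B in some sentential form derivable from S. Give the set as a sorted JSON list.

FIRST iteration:
pass 1:
  A via A→b A: +{b}
  B via B→a b: +{a}
  C via C→b b: +{b}
  S via S→B b a: +{a}
  FIRST(S)={a}  FIRST(A)={b}  FIRST(B)={a}  FIRST(C)={b}
pass 2:
  B via B→C S S: +{b}
  S via S→B b a: +{b}
  FIRST(S)={a,b}  FIRST(A)={b}  FIRST(B)={a,b}  FIRST(C)={b}
pass 3: (stable)
  FIRST(S)={a,b}  FIRST(A)={b}  FIRST(B)={a,b}  FIRST(C)={b}

FOLLOW sets:
seed FOLLOW(S) with $
pass 1:
  B→C S S: FOLLOW(C) ⊇ FIRST(S) = {a,b}; new: +{a,b}
  B→C S S: FOLLOW(S) ⊇ FIRST(S) = {a,b}; new: +{a,b}
  S→B b a: FOLLOW(B) ⊇ FIRST(b) = {b}; new: +{b}
  S→a A: FOLLOW(A) ⊇ FOLLOW(S) ⊇ {$,a,b}; new: +{$,a,b}
  S: {$,a,b}  A: {$,a,b}  B: {b}  C: {a,b}
pass 2: — fixpoint
  S: {$,a,b}  A: {$,a,b}  B: {b}  C: {a,b}

FOLLOW(B) = ["b"]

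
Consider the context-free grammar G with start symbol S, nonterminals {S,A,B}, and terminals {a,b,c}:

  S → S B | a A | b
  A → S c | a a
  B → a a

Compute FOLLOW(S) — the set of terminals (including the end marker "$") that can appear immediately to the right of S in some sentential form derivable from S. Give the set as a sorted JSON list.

FIRST iteration:
pass 1:
  A via A→a a: +{a}
  B via B→a a: +{a}
  S via S→a A: +{a}
  S via S→b: +{b}
  S: {a,b}  A: {a}  B: {a}
pass 2:
  A via A→S c: +{b}
  S: {a,b}  A: {a,b}  B: {a}
pass 3: done
  S: {a,b}  A: {a,b}  B: {a}

FOLLOW iteration:
FOLLOW(S) := {$}
round 1:
  A→S c: FOLLOW(S) ⊇ FIRST(c) = {c}; new: +{c}
  S→S B: FOLLOW(S) ⊇ FIRST(B) = {a}; new: +{a}
  S→S B: FOLLOW(B) ⊇ FOLLOW(S) ⊇ {$,a,c}; new: +{$,a,c}
  S→a A: FOLLOW(A) ⊇ FOLLOW(S) ⊇ {$,a,c}; new: +{$,a,c}
  FOLLOW(S)={$,a,c}  FOLLOW(A)={$,a,c}  FOLLOW(B)={$,a,c}
round 2: (stable)
  FOLLOW(S)={$,a,c}  FOLLOW(A)={$,a,c}  FOLLOW(B)={$,a,c}

FOLLOW(S) = ["$", "a", "c"]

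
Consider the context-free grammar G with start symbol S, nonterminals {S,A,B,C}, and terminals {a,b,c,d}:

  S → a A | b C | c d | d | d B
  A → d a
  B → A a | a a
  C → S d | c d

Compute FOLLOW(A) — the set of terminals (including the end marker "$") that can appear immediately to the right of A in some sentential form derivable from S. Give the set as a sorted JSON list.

FIRST sets, iterate to fixpoint:
iter 1:
  A via A→d a: +{d}
  B via B→A a: +{d}
  B via B→a a: +{a}
  C via C→c d: +{c}
  S via S→a A: +{a}
  S via S→b C: +{b}
  S via S→c d: +{c}
  S via S→d: +{d}
  FIRST[S]={a,b,c,d}  FIRST[A]={d}  FIRST[B]={a,d}  FIRST[C]={c}
iter 2:
  C via C→S d: +{a,b,d}
  FIRST[S]={a,b,c,d}  FIRST[A]={d}  FIRST[B]={a,d}  FIRST[C]={a,b,c,d}
iter 3: done
  FIRST[S]={a,b,c,d}  FIRST[A]={d}  FIRST[B]={a,d}  FIRST[C]={a,b,c,d}

FOLLOW iteration:
seed FOLLOW(S) with $
pass 1:
  B→A a: FOLLOW(A) ⊇ FIRST(a) = {a}; new: +{a}
  C→S d: FOLLOW(S) ⊇ FIRST(d) = {d}; new: +{d}
  S→a A: FOLLOW(A) ⊇ FOLLOW(S) ⊇ {$,d}; new: +{$,d}
  S→b C: FOLLOW(C) ⊇ FOLLOW(S) ⊇ {$,d}; new: +{$,d}
  S→d B: FOLLOW(B) ⊇ FOLLOW(S) ⊇ {$,d}; new: +{$,d}
  S: {$,d}  A: {$,a,d}  B: {$,d}  C: {$,d}
pass 2: — fixpoint
  S: {$,d}  A: {$,a,d}  B: {$,d}  C: {$,d}

FOLLOW(A) = ["$", "a", "d"]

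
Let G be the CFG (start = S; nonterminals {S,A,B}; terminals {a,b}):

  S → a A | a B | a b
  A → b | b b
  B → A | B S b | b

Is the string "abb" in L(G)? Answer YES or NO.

Convert to CNF:
  S -> T1 A | T1 B | T1 T0
  A -> T0 T0 | b
  B -> B X2 | T0 T0 | b
  T0 -> b
  T1 -> a
  X2 -> S T0

CYK table (by increasing span):
  cell(0,0) a: {T1}  orig:{}
  cell(1,1) b: {A,B,T0}  orig:{A,B}
  cell(2,2) b: {A,B,T0}  orig:{A,B}
  cell(0,1) ab: {S}
  cell(1,2) bb: {A,B}
  cell(0,2) abb: {S,X2}  orig:{S}

S ∈ T[0,2] ⇒ YES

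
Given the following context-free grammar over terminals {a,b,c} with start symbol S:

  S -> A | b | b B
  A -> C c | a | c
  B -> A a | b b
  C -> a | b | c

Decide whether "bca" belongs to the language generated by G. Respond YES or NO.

CNF form of G:
  S -> C T0 | T2 B | a | b | c
  A -> C T0 | a | c
  B -> A T1 | T2 T2
  C -> a | b | c
  T0 -> c
  T1 -> a
  T2 -> b

CYK fill:
  [0..0]={C,S,T2}  "b"  orig:{C,S}
  [1..1]={A,C,S,T0}  "c"  orig:{A,C,S}
  [2..2]={A,C,S,T1}  "a"  orig:{A,C,S}
  [0..1]={A,S}  "bc"
  [1..2]={B}  "ca"
  [0..2]={B,S}  "bca"

S ∈ T[0,2] ⇒ YES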